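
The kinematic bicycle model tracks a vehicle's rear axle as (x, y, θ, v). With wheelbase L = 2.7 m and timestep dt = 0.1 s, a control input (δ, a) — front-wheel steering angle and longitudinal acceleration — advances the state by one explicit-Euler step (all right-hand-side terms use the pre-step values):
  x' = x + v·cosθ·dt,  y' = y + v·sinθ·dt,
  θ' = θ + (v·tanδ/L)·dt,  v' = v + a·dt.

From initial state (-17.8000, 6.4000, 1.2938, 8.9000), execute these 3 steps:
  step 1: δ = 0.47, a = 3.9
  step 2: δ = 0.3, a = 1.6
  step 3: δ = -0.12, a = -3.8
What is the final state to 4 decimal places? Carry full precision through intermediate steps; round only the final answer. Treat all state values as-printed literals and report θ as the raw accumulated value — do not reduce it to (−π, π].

after step 1 (δ=0.47, a=3.9): (-17.556614, 7.256074, 1.461241, 9.290000)
after step 2 (δ=0.3, a=1.6): (-17.455040, 8.179505, 1.567675, 9.450000)
after step 3 (δ=-0.12, a=-3.8): (-17.452090, 9.124500, 1.525472, 9.070000)

(-17.4521, 9.1245, 1.5255, 9.0700)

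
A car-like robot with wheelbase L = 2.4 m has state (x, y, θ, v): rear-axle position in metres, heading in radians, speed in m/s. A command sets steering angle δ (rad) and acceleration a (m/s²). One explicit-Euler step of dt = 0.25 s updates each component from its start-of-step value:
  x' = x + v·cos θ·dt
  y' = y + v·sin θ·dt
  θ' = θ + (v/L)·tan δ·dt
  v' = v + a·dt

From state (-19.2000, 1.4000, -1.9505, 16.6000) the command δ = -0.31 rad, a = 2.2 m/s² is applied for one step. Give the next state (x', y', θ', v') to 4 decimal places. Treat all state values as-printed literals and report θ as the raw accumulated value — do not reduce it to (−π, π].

(-20.7382, -2.4544, -2.5044, 17.1500)

x' = -19.2000 + 16.6000·cos(-1.9505)·0.25 = -20.7382
y' = 1.4000 + 16.6000·sin(-1.9505)·0.25 = -2.4544
θ' = -1.9505 + (16.6000/2.4)·tan(-0.31)·0.25 = -2.5044
v' = 16.6000 + 2.2000·0.25 = 17.1500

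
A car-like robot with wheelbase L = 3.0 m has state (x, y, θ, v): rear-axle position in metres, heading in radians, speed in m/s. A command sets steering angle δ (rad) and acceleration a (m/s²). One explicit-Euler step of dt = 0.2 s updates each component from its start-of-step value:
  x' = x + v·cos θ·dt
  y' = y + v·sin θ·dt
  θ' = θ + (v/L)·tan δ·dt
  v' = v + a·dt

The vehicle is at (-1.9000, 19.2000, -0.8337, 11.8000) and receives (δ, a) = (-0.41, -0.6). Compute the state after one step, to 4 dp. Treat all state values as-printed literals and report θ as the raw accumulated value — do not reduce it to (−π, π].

x' = -1.9000 + 11.8000·cos(-0.8337)·0.2 = -0.3137
y' = 19.2000 + 11.8000·sin(-0.8337)·0.2 = 17.4526
θ' = -0.8337 + (11.8000/3.0)·tan(-0.41)·0.2 = -1.1756
v' = 11.8000 − 0.6000·0.2 = 11.6800

(-0.3137, 17.4526, -1.1756, 11.6800)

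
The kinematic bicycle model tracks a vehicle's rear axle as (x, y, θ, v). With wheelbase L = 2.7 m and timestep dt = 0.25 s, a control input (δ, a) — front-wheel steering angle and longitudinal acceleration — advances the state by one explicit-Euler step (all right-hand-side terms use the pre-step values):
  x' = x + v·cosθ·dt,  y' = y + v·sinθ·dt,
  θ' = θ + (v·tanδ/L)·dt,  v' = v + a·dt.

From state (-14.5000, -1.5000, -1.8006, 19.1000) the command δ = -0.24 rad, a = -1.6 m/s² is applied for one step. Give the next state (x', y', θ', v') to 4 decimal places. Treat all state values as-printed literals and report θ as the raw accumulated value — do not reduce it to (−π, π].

(-15.5877, -6.1495, -2.2334, 18.7000)

x' = -14.5000 + 19.1000·cos(-1.8006)·0.25 = -15.5877
y' = -1.5000 + 19.1000·sin(-1.8006)·0.25 = -6.1495
θ' = -1.8006 + (19.1000/2.7)·tan(-0.24)·0.25 = -2.2334
v' = 19.1000 − 1.6000·0.25 = 18.7000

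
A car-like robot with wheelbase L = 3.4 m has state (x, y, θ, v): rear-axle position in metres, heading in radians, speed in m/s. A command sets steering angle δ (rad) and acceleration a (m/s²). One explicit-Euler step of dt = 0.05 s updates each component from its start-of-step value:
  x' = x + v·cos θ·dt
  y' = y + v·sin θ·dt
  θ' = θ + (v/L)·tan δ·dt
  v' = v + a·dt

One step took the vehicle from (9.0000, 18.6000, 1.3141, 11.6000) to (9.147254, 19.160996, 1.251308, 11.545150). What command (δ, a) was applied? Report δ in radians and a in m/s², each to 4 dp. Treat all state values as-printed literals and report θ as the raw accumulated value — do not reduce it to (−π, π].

δ = -0.3527, a = -1.0970

a = (v'−v)/dt = (-0.054850)/0.05 = -1.0970
Δθ = θ'−θ = -0.062792;  (v·dt/L) = 11.6000·0.05/3.4 = 0.170588
tan δ = Δθ·L/(v·dt) = -0.368091  →  δ = -0.3527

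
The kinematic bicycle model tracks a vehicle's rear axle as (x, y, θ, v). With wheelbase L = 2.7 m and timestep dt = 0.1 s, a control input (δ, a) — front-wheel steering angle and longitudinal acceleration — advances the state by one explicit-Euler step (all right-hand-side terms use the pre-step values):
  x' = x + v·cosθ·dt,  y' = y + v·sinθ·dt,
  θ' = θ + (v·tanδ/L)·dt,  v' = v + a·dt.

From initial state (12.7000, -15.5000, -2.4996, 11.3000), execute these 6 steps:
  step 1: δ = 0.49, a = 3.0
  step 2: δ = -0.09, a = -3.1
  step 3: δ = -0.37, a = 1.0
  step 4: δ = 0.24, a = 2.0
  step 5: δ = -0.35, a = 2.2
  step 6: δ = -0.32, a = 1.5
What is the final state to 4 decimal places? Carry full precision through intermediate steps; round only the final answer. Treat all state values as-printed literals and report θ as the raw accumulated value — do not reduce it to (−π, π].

after step 1 (δ=0.49, a=3.0): (11.794978, -16.176636, -2.276367, 11.600000)
after step 2 (δ=-0.09, a=-3.1): (11.042755, -17.059676, -2.315139, 11.290000)
after step 3 (δ=-0.37, a=1.0): (10.277871, -17.890093, -2.477323, 11.390000)
after step 4 (δ=0.24, a=2.0): (9.381060, -18.592269, -2.374089, 11.590000)
after step 5 (δ=-0.35, a=2.2): (8.546990, -19.397010, -2.530781, 11.810000)
after step 6 (δ=-0.32, a=1.5): (7.579535, -20.074353, -2.675733, 11.960000)

(7.5795, -20.0744, -2.6757, 11.9600)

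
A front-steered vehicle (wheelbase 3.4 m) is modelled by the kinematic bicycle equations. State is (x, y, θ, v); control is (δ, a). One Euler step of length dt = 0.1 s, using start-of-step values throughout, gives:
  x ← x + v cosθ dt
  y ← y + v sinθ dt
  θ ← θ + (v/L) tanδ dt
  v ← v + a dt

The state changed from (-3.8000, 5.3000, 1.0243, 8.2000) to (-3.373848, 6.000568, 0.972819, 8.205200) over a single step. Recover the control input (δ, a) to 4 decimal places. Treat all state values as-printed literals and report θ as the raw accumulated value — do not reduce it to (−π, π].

a = (v'−v)/dt = (0.005200)/0.1 = 0.0520
Δθ = θ'−θ = -0.051481;  (v·dt/L) = 8.2000·0.1/3.4 = 0.241176
tan δ = Δθ·L/(v·dt) = -0.213458  →  δ = -0.2103

δ = -0.2103, a = 0.0520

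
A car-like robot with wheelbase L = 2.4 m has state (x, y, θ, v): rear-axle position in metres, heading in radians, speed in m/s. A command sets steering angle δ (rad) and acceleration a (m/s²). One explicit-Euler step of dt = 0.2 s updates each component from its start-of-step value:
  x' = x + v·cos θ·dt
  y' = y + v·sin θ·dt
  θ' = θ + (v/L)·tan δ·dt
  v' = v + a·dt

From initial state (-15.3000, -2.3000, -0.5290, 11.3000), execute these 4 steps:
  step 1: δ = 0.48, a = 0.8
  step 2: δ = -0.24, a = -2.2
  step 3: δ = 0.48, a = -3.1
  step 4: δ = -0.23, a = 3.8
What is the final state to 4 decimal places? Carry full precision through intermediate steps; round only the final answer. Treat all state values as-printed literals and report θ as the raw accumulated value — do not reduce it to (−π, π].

(-6.8998, -3.6978, 0.0027, 11.1600)

after step 1 (δ=0.48, a=0.8): (-13.348914, -3.440555, -0.038758, 11.460000)
after step 2 (δ=-0.24, a=-2.2): (-11.058636, -3.529366, -0.272463, 11.020000)
after step 3 (δ=0.48, a=-3.1): (-8.935939, -4.122471, 0.205632, 10.400000)
after step 4 (δ=-0.23, a=3.8): (-6.899760, -3.697765, 0.002707, 11.160000)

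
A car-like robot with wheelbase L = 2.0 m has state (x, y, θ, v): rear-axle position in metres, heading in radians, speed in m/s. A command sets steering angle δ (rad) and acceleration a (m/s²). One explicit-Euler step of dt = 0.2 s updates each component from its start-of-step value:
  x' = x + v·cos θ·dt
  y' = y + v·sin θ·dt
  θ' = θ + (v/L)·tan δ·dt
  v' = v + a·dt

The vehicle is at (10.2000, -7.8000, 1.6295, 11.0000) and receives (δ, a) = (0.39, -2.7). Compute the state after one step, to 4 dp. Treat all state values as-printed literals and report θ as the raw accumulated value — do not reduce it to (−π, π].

(10.0709, -5.6038, 2.0817, 10.4600)

x' = 10.2000 + 11.0000·cos(1.6295)·0.2 = 10.0709
y' = -7.8000 + 11.0000·sin(1.6295)·0.2 = -5.6038
θ' = 1.6295 + (11.0000/2.0)·tan(0.39)·0.2 = 2.0817
v' = 11.0000 − 2.7000·0.2 = 10.4600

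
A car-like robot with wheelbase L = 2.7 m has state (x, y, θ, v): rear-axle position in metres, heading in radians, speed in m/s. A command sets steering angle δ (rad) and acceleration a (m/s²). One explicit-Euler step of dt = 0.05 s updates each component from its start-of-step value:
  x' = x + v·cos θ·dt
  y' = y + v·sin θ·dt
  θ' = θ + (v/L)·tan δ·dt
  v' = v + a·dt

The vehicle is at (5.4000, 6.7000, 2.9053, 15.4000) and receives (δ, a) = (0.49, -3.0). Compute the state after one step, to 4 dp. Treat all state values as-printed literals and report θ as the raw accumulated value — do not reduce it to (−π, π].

(4.6514, 6.8803, 3.0574, 15.2500)

x' = 5.4000 + 15.4000·cos(2.9053)·0.05 = 4.6514
y' = 6.7000 + 15.4000·sin(2.9053)·0.05 = 6.8803
θ' = 2.9053 + (15.4000/2.7)·tan(0.49)·0.05 = 3.0574
v' = 15.4000 − 3.0000·0.05 = 15.2500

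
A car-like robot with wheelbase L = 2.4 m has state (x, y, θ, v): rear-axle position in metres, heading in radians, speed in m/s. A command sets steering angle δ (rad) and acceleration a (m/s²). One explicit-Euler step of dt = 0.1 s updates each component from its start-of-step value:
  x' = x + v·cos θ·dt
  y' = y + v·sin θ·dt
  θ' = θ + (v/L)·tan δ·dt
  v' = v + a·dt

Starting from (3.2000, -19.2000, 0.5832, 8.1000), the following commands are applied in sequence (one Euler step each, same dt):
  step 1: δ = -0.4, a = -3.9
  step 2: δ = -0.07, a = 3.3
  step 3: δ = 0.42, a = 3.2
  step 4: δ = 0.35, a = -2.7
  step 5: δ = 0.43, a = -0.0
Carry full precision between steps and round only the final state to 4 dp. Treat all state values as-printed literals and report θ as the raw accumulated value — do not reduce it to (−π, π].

after step 1 (δ=-0.4, a=-3.9): (3.876111, -18.753935, 0.440507, 7.710000)
after step 2 (δ=-0.07, a=3.3): (4.573508, -18.425182, 0.417983, 8.040000)
after step 3 (δ=0.42, a=3.2): (5.308291, -18.098824, 0.567585, 8.360000)
after step 4 (δ=0.35, a=-2.7): (6.013208, -17.649392, 0.694736, 8.090000)
after step 5 (δ=0.43, a=-0.0): (6.634700, -17.131484, 0.849330, 8.090000)

(6.6347, -17.1315, 0.8493, 8.0900)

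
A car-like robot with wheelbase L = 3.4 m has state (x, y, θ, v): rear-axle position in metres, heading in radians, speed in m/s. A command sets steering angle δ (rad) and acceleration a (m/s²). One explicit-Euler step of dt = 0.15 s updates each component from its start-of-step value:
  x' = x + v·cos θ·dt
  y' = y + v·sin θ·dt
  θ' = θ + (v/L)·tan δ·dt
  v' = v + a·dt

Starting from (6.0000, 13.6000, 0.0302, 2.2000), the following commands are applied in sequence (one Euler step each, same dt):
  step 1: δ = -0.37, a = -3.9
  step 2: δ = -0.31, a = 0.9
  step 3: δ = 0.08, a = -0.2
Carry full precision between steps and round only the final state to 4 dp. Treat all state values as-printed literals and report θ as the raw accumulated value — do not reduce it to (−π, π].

(6.8345, 13.6002, -0.0241, 1.7200)

after step 1 (δ=-0.37, a=-3.9): (6.329850, 13.609964, -0.007446, 1.615000)
after step 2 (δ=-0.31, a=0.9): (6.572093, 13.608161, -0.030269, 1.750000)
after step 3 (δ=0.08, a=-0.2): (6.834473, 13.600216, -0.024079, 1.720000)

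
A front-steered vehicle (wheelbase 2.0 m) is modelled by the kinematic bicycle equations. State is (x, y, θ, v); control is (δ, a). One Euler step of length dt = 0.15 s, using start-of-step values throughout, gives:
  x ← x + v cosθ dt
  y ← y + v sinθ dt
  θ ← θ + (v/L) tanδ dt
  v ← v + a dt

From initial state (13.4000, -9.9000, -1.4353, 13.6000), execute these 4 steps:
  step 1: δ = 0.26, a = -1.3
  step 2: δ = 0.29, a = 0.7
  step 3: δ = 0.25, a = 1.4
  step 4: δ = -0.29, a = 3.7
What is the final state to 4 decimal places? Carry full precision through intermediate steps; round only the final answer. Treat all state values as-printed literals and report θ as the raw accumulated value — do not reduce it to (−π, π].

after step 1 (δ=0.26, a=-1.3): (13.675567, -11.921302, -1.163958, 13.405000)
after step 2 (δ=0.29, a=0.7): (14.471237, -13.767928, -0.863941, 13.510000)
after step 3 (δ=0.25, a=1.4): (15.787338, -15.308895, -0.605216, 13.720000)
after step 4 (δ=-0.29, a=3.7): (17.479794, -16.479773, -0.912283, 14.275000)

(17.4798, -16.4798, -0.9123, 14.2750)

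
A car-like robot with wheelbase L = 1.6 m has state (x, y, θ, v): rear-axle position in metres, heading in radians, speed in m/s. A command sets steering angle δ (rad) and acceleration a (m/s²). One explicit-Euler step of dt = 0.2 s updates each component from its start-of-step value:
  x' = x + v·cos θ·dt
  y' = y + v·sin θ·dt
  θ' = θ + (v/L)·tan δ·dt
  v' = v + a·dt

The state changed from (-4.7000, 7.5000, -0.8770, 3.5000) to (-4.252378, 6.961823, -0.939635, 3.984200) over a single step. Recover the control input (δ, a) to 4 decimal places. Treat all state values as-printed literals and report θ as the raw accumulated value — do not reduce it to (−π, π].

a = (v'−v)/dt = (0.484200)/0.2 = 2.4210
Δθ = θ'−θ = -0.062635;  (v·dt/L) = 3.5000·0.2/1.6 = 0.437500
tan δ = Δθ·L/(v·dt) = -0.143166  →  δ = -0.1422

δ = -0.1422, a = 2.4210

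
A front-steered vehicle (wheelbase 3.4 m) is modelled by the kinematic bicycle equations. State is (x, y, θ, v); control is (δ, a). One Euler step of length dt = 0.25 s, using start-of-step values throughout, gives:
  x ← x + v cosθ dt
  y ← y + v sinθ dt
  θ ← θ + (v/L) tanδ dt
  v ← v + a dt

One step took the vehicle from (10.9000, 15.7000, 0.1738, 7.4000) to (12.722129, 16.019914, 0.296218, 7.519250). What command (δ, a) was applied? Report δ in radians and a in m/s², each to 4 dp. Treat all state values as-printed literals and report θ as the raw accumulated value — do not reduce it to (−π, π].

δ = 0.2213, a = 0.4770

a = (v'−v)/dt = (0.119250)/0.25 = 0.4770
Δθ = θ'−θ = 0.122418;  (v·dt/L) = 7.4000·0.25/3.4 = 0.544118
tan δ = Δθ·L/(v·dt) = 0.224984  →  δ = 0.2213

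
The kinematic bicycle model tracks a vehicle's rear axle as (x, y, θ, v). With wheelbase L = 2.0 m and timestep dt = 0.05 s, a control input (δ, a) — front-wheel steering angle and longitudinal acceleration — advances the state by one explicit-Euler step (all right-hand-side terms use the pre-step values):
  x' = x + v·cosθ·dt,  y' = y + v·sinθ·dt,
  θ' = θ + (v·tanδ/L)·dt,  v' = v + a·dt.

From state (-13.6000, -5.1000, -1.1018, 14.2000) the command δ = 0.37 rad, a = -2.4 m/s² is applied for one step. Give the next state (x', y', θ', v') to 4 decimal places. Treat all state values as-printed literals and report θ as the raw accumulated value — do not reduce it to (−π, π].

(-13.2791, -5.7333, -0.9641, 14.0800)

x' = -13.6000 + 14.2000·cos(-1.1018)·0.05 = -13.2791
y' = -5.1000 + 14.2000·sin(-1.1018)·0.05 = -5.7333
θ' = -1.1018 + (14.2000/2.0)·tan(0.37)·0.05 = -0.9641
v' = 14.2000 − 2.4000·0.05 = 14.0800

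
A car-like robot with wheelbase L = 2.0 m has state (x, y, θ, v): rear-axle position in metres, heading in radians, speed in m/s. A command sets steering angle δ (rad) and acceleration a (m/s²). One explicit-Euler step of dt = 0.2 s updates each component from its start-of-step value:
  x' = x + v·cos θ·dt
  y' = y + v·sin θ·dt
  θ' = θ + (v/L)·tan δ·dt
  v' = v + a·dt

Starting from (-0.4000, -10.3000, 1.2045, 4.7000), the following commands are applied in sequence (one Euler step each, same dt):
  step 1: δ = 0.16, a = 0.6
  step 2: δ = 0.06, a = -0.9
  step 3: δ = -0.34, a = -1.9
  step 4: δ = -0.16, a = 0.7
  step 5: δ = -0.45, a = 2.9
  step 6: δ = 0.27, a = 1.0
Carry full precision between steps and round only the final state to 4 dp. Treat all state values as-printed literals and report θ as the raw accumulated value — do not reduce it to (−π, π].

(1.8689, -5.2943, 1.0017, 5.1800)

after step 1 (δ=0.16, a=0.6): (-0.063330, -9.422359, 1.280348, 4.820000)
after step 2 (δ=0.06, a=-0.9): (0.212742, -8.498736, 1.309303, 4.640000)
after step 3 (δ=-0.34, a=-1.9): (0.452652, -7.602283, 1.145169, 4.260000)
after step 4 (δ=-0.16, a=0.7): (0.804436, -6.826299, 1.076422, 4.400000)
after step 5 (δ=-0.45, a=2.9): (1.221979, -6.051665, 0.863877, 4.980000)
after step 6 (δ=0.27, a=1.0): (1.868876, -5.294340, 1.001703, 5.180000)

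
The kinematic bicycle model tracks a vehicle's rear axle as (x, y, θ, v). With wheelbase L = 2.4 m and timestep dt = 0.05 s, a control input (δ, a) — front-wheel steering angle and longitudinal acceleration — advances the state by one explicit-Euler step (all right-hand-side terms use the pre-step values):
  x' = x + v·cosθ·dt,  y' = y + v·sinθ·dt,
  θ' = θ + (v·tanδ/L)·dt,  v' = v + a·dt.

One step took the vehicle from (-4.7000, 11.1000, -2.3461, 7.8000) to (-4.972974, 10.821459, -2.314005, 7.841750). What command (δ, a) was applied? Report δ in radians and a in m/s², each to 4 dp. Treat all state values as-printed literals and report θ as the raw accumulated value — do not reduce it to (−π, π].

δ = 0.1950, a = 0.8350

a = (v'−v)/dt = (0.041750)/0.05 = 0.8350
Δθ = θ'−θ = 0.032095;  (v·dt/L) = 7.8000·0.05/2.4 = 0.162500
tan δ = Δθ·L/(v·dt) = 0.197508  →  δ = 0.1950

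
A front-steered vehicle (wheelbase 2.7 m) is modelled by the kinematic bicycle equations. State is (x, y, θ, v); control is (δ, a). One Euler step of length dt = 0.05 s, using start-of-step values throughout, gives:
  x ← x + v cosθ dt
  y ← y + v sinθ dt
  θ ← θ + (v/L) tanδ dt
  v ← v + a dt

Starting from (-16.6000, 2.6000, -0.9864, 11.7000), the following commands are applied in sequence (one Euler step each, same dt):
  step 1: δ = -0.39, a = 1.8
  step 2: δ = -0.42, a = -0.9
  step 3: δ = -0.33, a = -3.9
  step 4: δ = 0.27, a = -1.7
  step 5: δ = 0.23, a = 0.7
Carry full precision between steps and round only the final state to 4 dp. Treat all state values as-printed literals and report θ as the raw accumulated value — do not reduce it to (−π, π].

(-15.3721, -0.0273, -1.1386, 11.5000)

after step 1 (δ=-0.39, a=1.8): (-16.277258, 2.112084, -1.075462, 11.790000)
after step 2 (δ=-0.42, a=-0.9): (-15.997053, 1.593436, -1.172964, 11.745000)
after step 3 (δ=-0.33, a=-3.9): (-15.769540, 1.052048, -1.247463, 11.550000)
after step 4 (δ=0.27, a=-1.7): (-15.586051, 0.504473, -1.188267, 11.465000)
after step 5 (δ=0.23, a=0.7): (-15.372076, -0.027344, -1.138555, 11.500000)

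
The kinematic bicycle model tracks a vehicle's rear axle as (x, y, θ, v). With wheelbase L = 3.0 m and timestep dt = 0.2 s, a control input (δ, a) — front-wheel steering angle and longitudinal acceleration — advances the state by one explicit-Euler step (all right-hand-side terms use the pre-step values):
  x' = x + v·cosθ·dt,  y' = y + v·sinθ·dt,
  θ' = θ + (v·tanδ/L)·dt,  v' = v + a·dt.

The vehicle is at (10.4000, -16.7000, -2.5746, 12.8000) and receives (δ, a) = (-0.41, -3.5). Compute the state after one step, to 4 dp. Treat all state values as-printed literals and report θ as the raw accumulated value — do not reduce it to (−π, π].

(8.2406, -18.0750, -2.9455, 12.1000)

x' = 10.4000 + 12.8000·cos(-2.5746)·0.2 = 8.2406
y' = -16.7000 + 12.8000·sin(-2.5746)·0.2 = -18.0750
θ' = -2.5746 + (12.8000/3.0)·tan(-0.41)·0.2 = -2.9455
v' = 12.8000 − 3.5000·0.2 = 12.1000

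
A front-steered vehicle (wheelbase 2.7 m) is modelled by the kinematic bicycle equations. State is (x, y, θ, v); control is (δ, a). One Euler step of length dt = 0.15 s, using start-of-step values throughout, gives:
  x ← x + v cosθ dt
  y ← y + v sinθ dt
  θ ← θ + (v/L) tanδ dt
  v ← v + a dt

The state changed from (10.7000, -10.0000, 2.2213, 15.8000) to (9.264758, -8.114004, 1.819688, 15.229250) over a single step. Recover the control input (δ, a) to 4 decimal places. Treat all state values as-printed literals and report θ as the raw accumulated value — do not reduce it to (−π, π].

a = (v'−v)/dt = (-0.570750)/0.15 = -3.8050
Δθ = θ'−θ = -0.401612;  (v·dt/L) = 15.8000·0.15/2.7 = 0.877778
tan δ = Δθ·L/(v·dt) = -0.457533  →  δ = -0.4291

δ = -0.4291, a = -3.8050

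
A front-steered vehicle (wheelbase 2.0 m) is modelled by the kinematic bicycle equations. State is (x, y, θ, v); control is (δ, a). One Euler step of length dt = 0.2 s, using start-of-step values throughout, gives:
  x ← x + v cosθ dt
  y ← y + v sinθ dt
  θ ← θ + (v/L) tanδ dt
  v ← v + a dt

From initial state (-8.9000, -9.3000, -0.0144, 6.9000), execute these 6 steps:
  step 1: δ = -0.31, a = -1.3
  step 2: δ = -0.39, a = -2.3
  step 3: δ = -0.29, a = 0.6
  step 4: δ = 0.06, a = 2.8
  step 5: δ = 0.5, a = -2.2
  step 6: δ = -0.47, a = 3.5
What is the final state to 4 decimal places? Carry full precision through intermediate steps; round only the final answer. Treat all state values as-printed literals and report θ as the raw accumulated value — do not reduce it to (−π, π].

(-1.8575, -12.2268, -0.6063, 7.1200)

after step 1 (δ=-0.31, a=-1.3): (-7.520143, -9.319871, -0.235426, 6.640000)
after step 2 (δ=-0.39, a=-2.3): (-6.228776, -9.629637, -0.508366, 6.180000)
after step 3 (δ=-0.29, a=0.6): (-5.149079, -10.231261, -0.692786, 6.300000)
after step 4 (δ=0.06, a=2.8): (-4.179547, -11.036002, -0.654940, 6.860000)
after step 5 (δ=0.5, a=-2.2): (-3.091436, -11.871703, -0.280177, 6.420000)
after step 6 (δ=-0.47, a=3.5): (-1.857503, -12.226762, -0.606291, 7.120000)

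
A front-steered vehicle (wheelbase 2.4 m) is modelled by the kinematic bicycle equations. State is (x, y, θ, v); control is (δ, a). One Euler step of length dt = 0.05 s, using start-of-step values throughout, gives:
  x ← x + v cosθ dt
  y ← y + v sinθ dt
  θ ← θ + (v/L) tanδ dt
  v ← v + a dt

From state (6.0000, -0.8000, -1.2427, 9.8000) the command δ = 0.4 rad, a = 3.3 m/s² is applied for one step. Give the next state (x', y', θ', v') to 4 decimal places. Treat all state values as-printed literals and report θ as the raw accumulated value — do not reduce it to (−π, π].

(6.1579, -1.2639, -1.1564, 9.9650)

x' = 6.0000 + 9.8000·cos(-1.2427)·0.05 = 6.1579
y' = -0.8000 + 9.8000·sin(-1.2427)·0.05 = -1.2639
θ' = -1.2427 + (9.8000/2.4)·tan(0.4)·0.05 = -1.1564
v' = 9.8000 + 3.3000·0.05 = 9.9650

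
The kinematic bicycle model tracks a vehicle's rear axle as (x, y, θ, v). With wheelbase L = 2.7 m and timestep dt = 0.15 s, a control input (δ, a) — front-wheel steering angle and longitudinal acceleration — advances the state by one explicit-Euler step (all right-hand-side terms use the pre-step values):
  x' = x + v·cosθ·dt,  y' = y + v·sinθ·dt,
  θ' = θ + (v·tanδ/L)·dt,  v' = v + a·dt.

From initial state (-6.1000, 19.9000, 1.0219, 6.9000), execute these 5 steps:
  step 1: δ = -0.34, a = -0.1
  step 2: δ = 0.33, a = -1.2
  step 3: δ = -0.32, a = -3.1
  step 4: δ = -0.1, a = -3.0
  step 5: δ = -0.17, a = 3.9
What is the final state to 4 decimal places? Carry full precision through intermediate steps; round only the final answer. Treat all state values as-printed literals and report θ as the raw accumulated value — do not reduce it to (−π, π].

after step 1 (δ=-0.34, a=-0.1): (-5.559993, 20.782959, 0.886301, 6.885000)
after step 2 (δ=0.33, a=-1.2): (-4.907003, 21.583070, 1.017317, 6.705000)
after step 3 (δ=-0.32, a=-3.1): (-4.378330, 22.438662, 0.893874, 6.240000)
after step 4 (δ=-0.1, a=-3.0): (-3.792023, 23.168278, 0.859091, 5.790000)
after step 5 (δ=-0.17, a=3.9): (-3.224783, 23.825949, 0.803875, 6.375000)

(-3.2248, 23.8259, 0.8039, 6.3750)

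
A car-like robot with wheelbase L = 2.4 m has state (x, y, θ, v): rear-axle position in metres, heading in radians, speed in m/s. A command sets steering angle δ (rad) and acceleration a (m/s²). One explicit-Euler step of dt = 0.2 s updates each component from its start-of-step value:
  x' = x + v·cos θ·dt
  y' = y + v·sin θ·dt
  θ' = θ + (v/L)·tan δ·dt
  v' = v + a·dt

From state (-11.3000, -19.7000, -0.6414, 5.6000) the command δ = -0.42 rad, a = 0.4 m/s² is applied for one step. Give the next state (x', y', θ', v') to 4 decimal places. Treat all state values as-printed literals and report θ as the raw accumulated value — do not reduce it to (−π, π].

x' = -11.3000 + 5.6000·cos(-0.6414)·0.2 = -10.4026
y' = -19.7000 + 5.6000·sin(-0.6414)·0.2 = -20.3701
θ' = -0.6414 + (5.6000/2.4)·tan(-0.42)·0.2 = -0.8498
v' = 5.6000 + 0.4000·0.2 = 5.6800

(-10.4026, -20.3701, -0.8498, 5.6800)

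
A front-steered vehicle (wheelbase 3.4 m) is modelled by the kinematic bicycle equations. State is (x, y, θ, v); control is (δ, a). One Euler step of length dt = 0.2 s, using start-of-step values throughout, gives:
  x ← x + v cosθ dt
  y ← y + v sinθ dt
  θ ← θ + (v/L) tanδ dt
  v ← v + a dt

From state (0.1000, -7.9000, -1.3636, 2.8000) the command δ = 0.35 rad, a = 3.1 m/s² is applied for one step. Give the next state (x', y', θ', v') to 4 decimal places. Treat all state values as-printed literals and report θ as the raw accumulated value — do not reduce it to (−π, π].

(0.2152, -8.4480, -1.3035, 3.4200)

x' = 0.1000 + 2.8000·cos(-1.3636)·0.2 = 0.2152
y' = -7.9000 + 2.8000·sin(-1.3636)·0.2 = -8.4480
θ' = -1.3636 + (2.8000/3.4)·tan(0.35)·0.2 = -1.3035
v' = 2.8000 + 3.1000·0.2 = 3.4200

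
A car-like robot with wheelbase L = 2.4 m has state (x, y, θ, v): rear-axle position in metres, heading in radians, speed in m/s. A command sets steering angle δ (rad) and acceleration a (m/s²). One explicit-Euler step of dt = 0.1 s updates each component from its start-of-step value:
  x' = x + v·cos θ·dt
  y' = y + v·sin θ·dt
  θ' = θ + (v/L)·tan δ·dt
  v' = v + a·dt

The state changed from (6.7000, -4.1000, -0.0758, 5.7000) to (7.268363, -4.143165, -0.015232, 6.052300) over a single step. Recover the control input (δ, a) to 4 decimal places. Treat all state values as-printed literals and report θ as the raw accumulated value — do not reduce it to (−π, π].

δ = 0.2497, a = 3.5230

a = (v'−v)/dt = (0.352300)/0.1 = 3.5230
Δθ = θ'−θ = 0.060568;  (v·dt/L) = 5.7000·0.1/2.4 = 0.237500
tan δ = Δθ·L/(v·dt) = 0.255023  →  δ = 0.2497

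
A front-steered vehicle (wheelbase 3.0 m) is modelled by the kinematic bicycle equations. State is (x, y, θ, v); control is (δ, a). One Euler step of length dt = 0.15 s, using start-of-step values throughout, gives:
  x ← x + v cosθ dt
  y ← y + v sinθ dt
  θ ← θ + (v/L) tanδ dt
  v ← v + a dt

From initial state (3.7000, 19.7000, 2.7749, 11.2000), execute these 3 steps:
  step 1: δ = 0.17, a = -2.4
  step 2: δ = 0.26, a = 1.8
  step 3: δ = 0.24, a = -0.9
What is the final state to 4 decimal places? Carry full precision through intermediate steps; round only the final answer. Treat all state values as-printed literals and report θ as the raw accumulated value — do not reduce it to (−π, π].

(-1.0884, 20.9470, 3.1512, 10.9750)

after step 1 (δ=0.17, a=-2.4): (2.131689, 20.302330, 2.871028, 10.840000)
after step 2 (δ=0.26, a=1.8): (0.564843, 20.736921, 3.015211, 11.110000)
after step 3 (δ=0.24, a=-0.9): (-1.088366, 20.946975, 3.151152, 10.975000)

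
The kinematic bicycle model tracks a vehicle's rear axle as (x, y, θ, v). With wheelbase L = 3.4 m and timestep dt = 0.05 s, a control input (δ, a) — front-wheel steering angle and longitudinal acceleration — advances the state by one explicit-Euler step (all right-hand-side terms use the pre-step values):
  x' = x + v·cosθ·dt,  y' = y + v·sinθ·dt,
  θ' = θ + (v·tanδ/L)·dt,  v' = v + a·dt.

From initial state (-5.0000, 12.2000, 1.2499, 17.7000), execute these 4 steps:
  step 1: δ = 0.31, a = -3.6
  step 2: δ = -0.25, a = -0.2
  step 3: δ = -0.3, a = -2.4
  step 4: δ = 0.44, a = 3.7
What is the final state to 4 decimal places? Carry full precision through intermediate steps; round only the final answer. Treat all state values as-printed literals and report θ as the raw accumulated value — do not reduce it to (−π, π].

(-3.9283, 15.5333, 1.3082, 17.5750)

after step 1 (δ=0.31, a=-3.6): (-4.720856, 13.039823, 1.333279, 17.520000)
after step 2 (δ=-0.25, a=-0.2): (-4.514742, 13.891230, 1.267491, 17.510000)
after step 3 (δ=-0.3, a=-2.4): (-4.253251, 14.726767, 1.187837, 17.390000)
after step 4 (δ=0.44, a=3.7): (-3.928347, 15.533283, 1.308232, 17.575000)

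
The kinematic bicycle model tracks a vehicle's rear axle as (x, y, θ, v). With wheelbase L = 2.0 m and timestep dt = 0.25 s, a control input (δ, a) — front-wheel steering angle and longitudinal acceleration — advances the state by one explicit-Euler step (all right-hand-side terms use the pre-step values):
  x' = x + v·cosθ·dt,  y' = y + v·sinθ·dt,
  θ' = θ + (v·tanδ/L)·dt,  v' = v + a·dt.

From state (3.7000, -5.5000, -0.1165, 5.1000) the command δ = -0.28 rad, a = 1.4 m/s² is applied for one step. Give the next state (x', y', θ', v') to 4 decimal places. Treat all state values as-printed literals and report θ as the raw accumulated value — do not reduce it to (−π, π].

x' = 3.7000 + 5.1000·cos(-0.1165)·0.25 = 4.9664
y' = -5.5000 + 5.1000·sin(-0.1165)·0.25 = -5.6482
θ' = -0.1165 + (5.1000/2.0)·tan(-0.28)·0.25 = -0.2998
v' = 5.1000 + 1.4000·0.25 = 5.4500

(4.9664, -5.6482, -0.2998, 5.4500)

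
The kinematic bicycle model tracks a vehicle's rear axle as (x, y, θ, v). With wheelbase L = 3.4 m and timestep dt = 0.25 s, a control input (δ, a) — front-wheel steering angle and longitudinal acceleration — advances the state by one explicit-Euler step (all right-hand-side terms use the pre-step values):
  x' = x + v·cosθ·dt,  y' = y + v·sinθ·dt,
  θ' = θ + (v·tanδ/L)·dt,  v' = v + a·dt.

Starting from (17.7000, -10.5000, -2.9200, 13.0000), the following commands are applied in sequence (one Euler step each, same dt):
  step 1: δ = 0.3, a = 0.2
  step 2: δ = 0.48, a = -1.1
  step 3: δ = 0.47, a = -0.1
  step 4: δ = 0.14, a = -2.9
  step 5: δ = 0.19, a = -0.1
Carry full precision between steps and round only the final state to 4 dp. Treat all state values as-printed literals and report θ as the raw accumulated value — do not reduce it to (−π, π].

after step 1 (δ=0.3, a=0.2): (14.529467, -11.214297, -2.624311, 13.050000)
after step 2 (δ=0.48, a=-1.1): (11.693811, -12.827666, -2.124754, 12.775000)
after step 3 (δ=0.47, a=-0.1): (10.013715, -15.543788, -1.647602, 12.750000)
after step 4 (δ=0.14, a=-2.9): (9.769136, -18.721891, -1.515488, 12.025000)
after step 5 (δ=0.19, a=-0.1): (9.935322, -21.723544, -1.345441, 12.000000)

(9.9353, -21.7235, -1.3454, 12.0000)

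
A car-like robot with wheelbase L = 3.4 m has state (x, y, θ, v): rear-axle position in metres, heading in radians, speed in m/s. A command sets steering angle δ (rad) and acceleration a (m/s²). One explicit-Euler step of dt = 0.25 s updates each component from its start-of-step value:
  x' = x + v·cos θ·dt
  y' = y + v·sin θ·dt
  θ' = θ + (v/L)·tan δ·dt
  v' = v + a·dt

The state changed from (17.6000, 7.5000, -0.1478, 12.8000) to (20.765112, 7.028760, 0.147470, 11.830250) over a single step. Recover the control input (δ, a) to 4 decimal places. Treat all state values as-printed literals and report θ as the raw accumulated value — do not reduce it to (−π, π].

a = (v'−v)/dt = (-0.969750)/0.25 = -3.8790
Δθ = θ'−θ = 0.295270;  (v·dt/L) = 12.8000·0.25/3.4 = 0.941176
tan δ = Δθ·L/(v·dt) = 0.313724  →  δ = 0.3040

δ = 0.3040, a = -3.8790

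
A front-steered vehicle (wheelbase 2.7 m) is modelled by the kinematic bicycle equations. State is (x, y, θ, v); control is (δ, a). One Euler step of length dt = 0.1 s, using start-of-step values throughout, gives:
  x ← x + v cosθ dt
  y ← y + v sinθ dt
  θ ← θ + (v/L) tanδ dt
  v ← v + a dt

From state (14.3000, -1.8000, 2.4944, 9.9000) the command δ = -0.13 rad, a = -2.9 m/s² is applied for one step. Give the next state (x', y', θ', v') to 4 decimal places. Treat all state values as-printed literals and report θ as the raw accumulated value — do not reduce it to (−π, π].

x' = 14.3000 + 9.9000·cos(2.4944)·0.1 = 13.5102
y' = -1.8000 + 9.9000·sin(2.4944)·0.1 = -1.2031
θ' = 2.4944 + (9.9000/2.7)·tan(-0.13)·0.1 = 2.4465
v' = 9.9000 − 2.9000·0.1 = 9.6100

(13.5102, -1.2031, 2.4465, 9.6100)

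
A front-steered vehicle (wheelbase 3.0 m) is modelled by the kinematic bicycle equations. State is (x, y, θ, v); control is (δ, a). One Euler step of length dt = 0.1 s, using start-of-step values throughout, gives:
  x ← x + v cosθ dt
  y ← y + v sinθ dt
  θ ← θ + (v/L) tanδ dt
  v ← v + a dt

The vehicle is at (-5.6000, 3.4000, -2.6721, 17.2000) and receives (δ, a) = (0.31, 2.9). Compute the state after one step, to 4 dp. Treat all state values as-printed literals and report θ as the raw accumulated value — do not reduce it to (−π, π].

(-7.1339, 2.6218, -2.4884, 17.4900)

x' = -5.6000 + 17.2000·cos(-2.6721)·0.1 = -7.1339
y' = 3.4000 + 17.2000·sin(-2.6721)·0.1 = 2.6218
θ' = -2.6721 + (17.2000/3.0)·tan(0.31)·0.1 = -2.4884
v' = 17.2000 + 2.9000·0.1 = 17.4900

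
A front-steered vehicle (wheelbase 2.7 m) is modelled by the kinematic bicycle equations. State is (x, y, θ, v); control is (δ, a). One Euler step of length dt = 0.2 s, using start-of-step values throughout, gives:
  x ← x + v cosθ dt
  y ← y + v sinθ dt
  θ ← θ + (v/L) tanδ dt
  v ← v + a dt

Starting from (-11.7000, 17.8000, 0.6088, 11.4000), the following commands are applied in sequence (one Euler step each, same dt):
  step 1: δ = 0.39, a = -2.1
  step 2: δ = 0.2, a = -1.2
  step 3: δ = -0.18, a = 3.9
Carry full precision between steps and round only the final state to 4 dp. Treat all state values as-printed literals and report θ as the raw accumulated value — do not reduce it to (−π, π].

after step 1 (δ=0.39, a=-2.1): (-9.829636, 19.103894, 0.955913, 10.980000)
after step 2 (δ=0.2, a=-1.2): (-8.562845, 20.897677, 1.120784, 10.740000)
after step 3 (δ=-0.18, a=3.9): (-7.628515, 22.831825, 0.976017, 11.520000)

(-7.6285, 22.8318, 0.9760, 11.5200)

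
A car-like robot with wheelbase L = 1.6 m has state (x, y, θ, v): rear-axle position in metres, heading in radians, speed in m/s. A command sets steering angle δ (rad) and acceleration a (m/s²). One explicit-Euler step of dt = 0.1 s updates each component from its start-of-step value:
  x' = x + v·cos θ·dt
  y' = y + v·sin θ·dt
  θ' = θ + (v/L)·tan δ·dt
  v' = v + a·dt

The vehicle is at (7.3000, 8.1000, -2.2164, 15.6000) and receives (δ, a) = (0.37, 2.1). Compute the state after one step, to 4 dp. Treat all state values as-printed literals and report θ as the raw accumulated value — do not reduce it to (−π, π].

x' = 7.3000 + 15.6000·cos(-2.2164)·0.1 = 6.3614
y' = 8.1000 + 15.6000·sin(-2.2164)·0.1 = 6.8540
θ' = -2.2164 + (15.6000/1.6)·tan(0.37)·0.1 = -1.8382
v' = 15.6000 + 2.1000·0.1 = 15.8100

(6.3614, 6.8540, -1.8382, 15.8100)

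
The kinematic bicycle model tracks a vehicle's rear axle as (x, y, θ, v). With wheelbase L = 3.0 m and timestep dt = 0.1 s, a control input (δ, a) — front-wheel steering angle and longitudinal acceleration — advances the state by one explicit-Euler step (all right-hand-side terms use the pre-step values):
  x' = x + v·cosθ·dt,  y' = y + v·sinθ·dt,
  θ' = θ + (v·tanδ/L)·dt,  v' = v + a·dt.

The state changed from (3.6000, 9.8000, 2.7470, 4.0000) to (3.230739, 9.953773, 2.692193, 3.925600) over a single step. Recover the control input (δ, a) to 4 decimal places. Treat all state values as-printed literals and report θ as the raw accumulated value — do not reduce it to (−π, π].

δ = -0.3900, a = -0.7440

a = (v'−v)/dt = (-0.074400)/0.1 = -0.7440
Δθ = θ'−θ = -0.054807;  (v·dt/L) = 4.0000·0.1/3.0 = 0.133333
tan δ = Δθ·L/(v·dt) = -0.411052  →  δ = -0.3900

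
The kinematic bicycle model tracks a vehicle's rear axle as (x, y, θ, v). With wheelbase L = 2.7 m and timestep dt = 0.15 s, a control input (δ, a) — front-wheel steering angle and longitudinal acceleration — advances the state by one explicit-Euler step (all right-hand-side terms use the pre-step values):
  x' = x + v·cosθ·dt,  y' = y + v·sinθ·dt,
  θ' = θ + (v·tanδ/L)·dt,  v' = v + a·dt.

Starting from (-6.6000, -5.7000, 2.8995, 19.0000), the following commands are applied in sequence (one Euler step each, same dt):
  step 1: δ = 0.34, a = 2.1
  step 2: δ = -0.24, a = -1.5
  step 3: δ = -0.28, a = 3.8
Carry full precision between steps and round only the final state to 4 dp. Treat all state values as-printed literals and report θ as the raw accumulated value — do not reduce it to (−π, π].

(-15.0781, -5.0212, 2.7053, 19.6600)

after step 1 (δ=0.34, a=2.1): (-9.366889, -5.016756, 3.272889, 19.315000)
after step 2 (δ=-0.24, a=-1.5): (-12.239203, -5.396062, 3.010294, 19.090000)
after step 3 (δ=-0.28, a=3.8): (-15.078056, -5.021169, 2.705327, 19.660000)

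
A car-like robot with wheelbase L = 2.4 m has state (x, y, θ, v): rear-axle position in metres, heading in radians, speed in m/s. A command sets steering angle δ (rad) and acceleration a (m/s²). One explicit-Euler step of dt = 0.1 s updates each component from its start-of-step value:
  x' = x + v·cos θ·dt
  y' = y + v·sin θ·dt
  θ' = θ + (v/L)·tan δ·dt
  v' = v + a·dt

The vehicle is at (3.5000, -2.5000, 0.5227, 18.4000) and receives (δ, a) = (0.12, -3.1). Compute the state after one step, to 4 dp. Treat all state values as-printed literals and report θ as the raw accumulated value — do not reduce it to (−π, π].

x' = 3.5000 + 18.4000·cos(0.5227)·0.1 = 5.0943
y' = -2.5000 + 18.4000·sin(0.5227)·0.1 = -1.5814
θ' = 0.5227 + (18.4000/2.4)·tan(0.12)·0.1 = 0.6151
v' = 18.4000 − 3.1000·0.1 = 18.0900

(5.0943, -1.5814, 0.6151, 18.0900)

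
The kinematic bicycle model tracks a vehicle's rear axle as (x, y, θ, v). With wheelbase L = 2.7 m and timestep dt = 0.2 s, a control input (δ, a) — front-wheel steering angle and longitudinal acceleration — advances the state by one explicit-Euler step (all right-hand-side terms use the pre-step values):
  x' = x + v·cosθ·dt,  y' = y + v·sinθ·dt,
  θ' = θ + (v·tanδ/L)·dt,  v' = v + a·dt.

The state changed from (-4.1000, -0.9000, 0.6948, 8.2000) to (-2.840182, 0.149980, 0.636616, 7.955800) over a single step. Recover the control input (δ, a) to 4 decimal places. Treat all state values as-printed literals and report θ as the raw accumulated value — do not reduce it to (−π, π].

δ = -0.0955, a = -1.2210

a = (v'−v)/dt = (-0.244200)/0.2 = -1.2210
Δθ = θ'−θ = -0.058184;  (v·dt/L) = 8.2000·0.2/2.7 = 0.607407
tan δ = Δθ·L/(v·dt) = -0.095791  →  δ = -0.0955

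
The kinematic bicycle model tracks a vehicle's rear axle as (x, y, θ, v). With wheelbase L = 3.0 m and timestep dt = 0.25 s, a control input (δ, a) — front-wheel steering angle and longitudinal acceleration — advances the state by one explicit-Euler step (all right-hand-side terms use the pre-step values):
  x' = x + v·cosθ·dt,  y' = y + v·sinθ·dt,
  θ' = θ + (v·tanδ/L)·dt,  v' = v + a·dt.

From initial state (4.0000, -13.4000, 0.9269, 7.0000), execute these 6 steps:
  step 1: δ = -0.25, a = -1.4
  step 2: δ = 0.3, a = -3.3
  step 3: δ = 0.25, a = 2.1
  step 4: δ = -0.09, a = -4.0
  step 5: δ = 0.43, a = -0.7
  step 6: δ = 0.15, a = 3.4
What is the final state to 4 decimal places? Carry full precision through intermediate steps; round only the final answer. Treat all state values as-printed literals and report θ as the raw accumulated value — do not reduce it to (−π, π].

after step 1 (δ=-0.25, a=-1.4): (5.050553, -12.000415, 0.777951, 6.650000)
after step 2 (δ=0.3, a=-3.3): (6.234841, -10.833638, 0.949374, 5.825000)
after step 3 (δ=0.25, a=2.1): (7.082658, -9.649632, 1.073322, 6.350000)
after step 4 (δ=-0.09, a=-4.0): (7.840225, -8.254552, 1.025568, 5.350000)
after step 5 (δ=0.43, a=-0.7): (8.533871, -7.110978, 1.230036, 5.175000)
after step 6 (δ=0.15, a=3.4): (8.966247, -5.891617, 1.295213, 6.025000)

(8.9662, -5.8916, 1.2952, 6.0250)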